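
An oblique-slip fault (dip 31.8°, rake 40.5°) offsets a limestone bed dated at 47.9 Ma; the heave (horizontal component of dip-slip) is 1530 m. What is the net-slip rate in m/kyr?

0.0579 m/kyr

dip-slip = heave / cos(dip) = 1530 / cos(31.8°) = 1800 m
net slip = dip-slip / sin(rake) = 1800 / sin(40.5°) = 2772 m
rate = 2772 m / 47.9 Ma = 0.0000579 m/yr = 0.0579 m/kyr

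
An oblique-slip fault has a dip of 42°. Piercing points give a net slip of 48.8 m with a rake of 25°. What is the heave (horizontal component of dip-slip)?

15.3 m

dip-slip = net slip × sin(rake) = 48.8 m × sin(25°) = 20.62 m
heave = dip-slip × cos(dip) = 20.62 × cos(42°) = 15.3 m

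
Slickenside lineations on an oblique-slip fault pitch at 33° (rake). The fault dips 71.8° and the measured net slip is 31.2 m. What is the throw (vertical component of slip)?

16.1 m

dip-slip = net slip × sin(rake) = 31.2 m × sin(33°) = 16.99 m
throw = dip-slip × sin(dip) = 16.99 × sin(71.8°) = 16.1 m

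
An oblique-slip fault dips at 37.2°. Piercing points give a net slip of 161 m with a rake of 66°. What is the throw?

dip-slip = net slip × sin(rake) = 161 m × sin(66°) = 147.1 m
throw = dip-slip × sin(dip) = 147.1 × sin(37.2°) = 88.9 m

88.9 m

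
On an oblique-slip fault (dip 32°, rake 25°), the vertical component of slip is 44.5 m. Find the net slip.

199 m

dip-slip = throw / sin(dip) = 44.5 / sin(32°) = 83.98 m
net slip = dip-slip / sin(rake) = 83.98 / sin(25°) = 199 m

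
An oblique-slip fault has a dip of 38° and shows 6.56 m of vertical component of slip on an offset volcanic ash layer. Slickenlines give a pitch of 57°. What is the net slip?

dip-slip = throw / sin(dip) = 6.56 / sin(38°) = 10.66 m
net slip = dip-slip / sin(rake) = 10.66 / sin(57°) = 12.7 m

12.7 m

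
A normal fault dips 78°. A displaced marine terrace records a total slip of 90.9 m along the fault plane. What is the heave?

18.9 m

heave = dip-slip × cos(dip) = 90.9 m × cos(78°) = 18.9 m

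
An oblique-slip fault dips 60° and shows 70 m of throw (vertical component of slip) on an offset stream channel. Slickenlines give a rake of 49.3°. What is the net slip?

107 m

dip-slip = throw / sin(dip) = 70 / sin(60°) = 80.83 m
net slip = dip-slip / sin(rake) = 80.83 / sin(49.3°) = 107 m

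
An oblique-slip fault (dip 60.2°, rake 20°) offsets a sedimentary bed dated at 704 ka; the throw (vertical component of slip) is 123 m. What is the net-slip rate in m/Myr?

589 m/Myr

dip-slip = throw / sin(dip) = 123 / sin(60.2°) = 141.7 m
net slip = dip-slip / sin(rake) = 141.7 / sin(20°) = 414.4 m
rate = 414.4 m / 704 ka = 0.000589 m/yr = 589 m/Myr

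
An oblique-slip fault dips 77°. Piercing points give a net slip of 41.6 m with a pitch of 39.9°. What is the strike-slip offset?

31.9 m

strike-slip = net slip × cos(rake) = 41.6 m × cos(39.9°) = 31.9 m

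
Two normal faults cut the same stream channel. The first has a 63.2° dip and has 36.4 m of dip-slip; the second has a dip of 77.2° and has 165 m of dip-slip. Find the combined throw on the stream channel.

193 m

throw_A = 36.4 × sin(63.2°) = 32.49 m
throw_B = 165 × sin(77.2°) = 160.9 m
total = 32.49 + 160.9 = 193 m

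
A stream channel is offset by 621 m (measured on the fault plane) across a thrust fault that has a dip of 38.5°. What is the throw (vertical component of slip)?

throw = dip-slip × sin(dip) = 621 m × sin(38.5°) = 387 m

387 m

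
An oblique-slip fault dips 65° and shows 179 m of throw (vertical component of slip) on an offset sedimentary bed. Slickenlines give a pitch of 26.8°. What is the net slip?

438 m

dip-slip = throw / sin(dip) = 179 / sin(65°) = 197.5 m
net slip = dip-slip / sin(rake) = 197.5 / sin(26.8°) = 438 m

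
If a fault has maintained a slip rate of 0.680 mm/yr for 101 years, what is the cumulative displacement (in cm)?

slip = rate × time = 0.680 mm/yr × 101 years = 0.0687 m = 6.87 cm

6.87 cm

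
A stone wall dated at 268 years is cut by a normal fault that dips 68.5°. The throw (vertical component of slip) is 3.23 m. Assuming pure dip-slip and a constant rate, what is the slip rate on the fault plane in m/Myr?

dip-slip = throw / sin(dip) = 3.23 m / sin(68.5°) = 3.472 m
rate = 3.472 m / 268 years = 0.0130 m/yr = 13000 m/Myr

13000 m/Myr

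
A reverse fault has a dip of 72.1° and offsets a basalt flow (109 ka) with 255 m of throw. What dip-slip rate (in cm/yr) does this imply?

0.246 cm/yr

dip-slip = throw / sin(dip) = 255 m / sin(72.1°) = 268 m
rate = 268 m / 109 ka = 0.00246 m/yr = 0.246 cm/yr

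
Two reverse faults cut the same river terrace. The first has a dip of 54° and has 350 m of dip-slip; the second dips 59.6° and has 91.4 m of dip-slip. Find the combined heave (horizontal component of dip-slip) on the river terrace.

252 m

heave_A = 350 × cos(54°) = 205.7 m
heave_B = 91.4 × cos(59.6°) = 46.25 m
total = 205.7 + 46.25 = 252 m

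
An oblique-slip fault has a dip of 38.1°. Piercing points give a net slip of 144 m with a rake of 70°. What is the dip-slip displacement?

dip-slip = net slip × sin(rake) = 144 m × sin(70°) = 135 m

135 m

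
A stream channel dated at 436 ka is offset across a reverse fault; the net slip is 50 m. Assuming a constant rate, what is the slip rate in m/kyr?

0.115 m/kyr

rate = 50 m / 436 ka = 0.000115 m/yr = 0.115 m/kyr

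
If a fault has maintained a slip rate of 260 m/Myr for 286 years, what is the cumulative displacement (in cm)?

slip = rate × time = 260 m/Myr × 286 years = 0.0744 m = 7.44 cm

7.44 cm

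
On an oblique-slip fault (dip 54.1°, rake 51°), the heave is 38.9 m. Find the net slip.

85.4 m

dip-slip = heave / cos(dip) = 38.9 / cos(54.1°) = 66.34 m
net slip = dip-slip / sin(rake) = 66.34 / sin(51°) = 85.4 m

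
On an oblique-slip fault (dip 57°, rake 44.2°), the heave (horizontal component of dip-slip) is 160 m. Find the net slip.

421 m

dip-slip = heave / cos(dip) = 160 / cos(57°) = 293.8 m
net slip = dip-slip / sin(rake) = 293.8 / sin(44.2°) = 421 m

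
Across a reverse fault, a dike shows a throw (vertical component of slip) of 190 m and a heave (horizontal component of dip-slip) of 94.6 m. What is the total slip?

net slip = √(throw² + heave²) = √(190² + 94.6²) = 212 m

212 m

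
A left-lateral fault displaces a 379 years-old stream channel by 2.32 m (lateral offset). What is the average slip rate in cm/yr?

0.612 cm/yr

rate = 2.32 m / 379 years = 0.00612 m/yr = 0.612 cm/yr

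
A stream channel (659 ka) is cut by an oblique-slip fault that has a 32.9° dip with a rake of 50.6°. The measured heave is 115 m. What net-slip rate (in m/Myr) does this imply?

269 m/Myr

dip-slip = heave / cos(dip) = 115 / cos(32.9°) = 137 m
net slip = dip-slip / sin(rake) = 137 / sin(50.6°) = 177.2 m
rate = 177.2 m / 659 ka = 0.000269 m/yr = 269 m/Myr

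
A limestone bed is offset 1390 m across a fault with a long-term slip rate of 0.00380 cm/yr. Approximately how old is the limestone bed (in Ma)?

36.6 Ma

age = offset / rate = 1390 m / (0.00380 cm/yr) = 3.66e+07 yr = 36.6 Ma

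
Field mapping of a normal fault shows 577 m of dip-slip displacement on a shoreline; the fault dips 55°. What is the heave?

heave = dip-slip × cos(dip) = 577 m × cos(55°) = 331 m

331 m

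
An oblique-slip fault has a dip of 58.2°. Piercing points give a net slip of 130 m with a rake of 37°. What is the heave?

dip-slip = net slip × sin(rake) = 130 m × sin(37°) = 78.24 m
heave = dip-slip × cos(dip) = 78.24 × cos(58.2°) = 41.2 m

41.2 m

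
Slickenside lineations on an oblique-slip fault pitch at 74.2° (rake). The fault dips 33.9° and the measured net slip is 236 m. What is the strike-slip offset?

64.3 m

strike-slip = net slip × cos(rake) = 236 m × cos(74.2°) = 64.3 m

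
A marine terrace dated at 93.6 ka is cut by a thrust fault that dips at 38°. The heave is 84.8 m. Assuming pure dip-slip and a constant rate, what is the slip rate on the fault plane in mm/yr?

dip-slip = heave / cos(dip) = 84.8 m / cos(38°) = 107.6 m
rate = 107.6 m / 93.6 ka = 0.00115 m/yr = 1.15 mm/yr

1.15 mm/yr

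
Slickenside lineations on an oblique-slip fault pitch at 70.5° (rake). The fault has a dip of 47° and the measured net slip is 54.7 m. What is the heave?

35.2 m

dip-slip = net slip × sin(rake) = 54.7 m × sin(70.5°) = 51.56 m
heave = dip-slip × cos(dip) = 51.56 × cos(47°) = 35.2 m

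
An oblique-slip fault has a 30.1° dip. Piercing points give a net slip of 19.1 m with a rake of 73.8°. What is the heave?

15.9 m

dip-slip = net slip × sin(rake) = 19.1 m × sin(73.8°) = 18.34 m
heave = dip-slip × cos(dip) = 18.34 × cos(30.1°) = 15.9 m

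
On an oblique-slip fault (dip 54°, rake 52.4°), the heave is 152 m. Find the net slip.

dip-slip = heave / cos(dip) = 152 / cos(54°) = 258.6 m
net slip = dip-slip / sin(rake) = 258.6 / sin(52.4°) = 326 m

326 m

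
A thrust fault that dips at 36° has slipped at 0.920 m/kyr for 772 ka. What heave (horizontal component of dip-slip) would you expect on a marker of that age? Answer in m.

dip-slip = rate × time = 0.920 m/kyr × 772 ka = 710.2 m
heave = dip-slip × cos(dip) = 710.2 × cos(36°) = 575 m

575 m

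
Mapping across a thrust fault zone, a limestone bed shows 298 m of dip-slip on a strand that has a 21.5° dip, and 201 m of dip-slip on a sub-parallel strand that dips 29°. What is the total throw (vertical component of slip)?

throw_A = 298 × sin(21.5°) = 109.2 m
throw_B = 201 × sin(29°) = 97.45 m
total = 109.2 + 97.45 = 207 m

207 m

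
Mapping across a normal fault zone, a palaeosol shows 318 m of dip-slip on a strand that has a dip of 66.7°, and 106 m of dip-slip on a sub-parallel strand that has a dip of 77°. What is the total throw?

throw_A = 318 × sin(66.7°) = 292.1 m
throw_B = 106 × sin(77°) = 103.3 m
total = 292.1 + 103.3 = 395 m

395 m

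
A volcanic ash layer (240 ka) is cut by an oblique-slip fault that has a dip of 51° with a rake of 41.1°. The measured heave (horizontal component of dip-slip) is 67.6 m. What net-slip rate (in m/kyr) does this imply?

dip-slip = heave / cos(dip) = 67.6 / cos(51°) = 107.4 m
net slip = dip-slip / sin(rake) = 107.4 / sin(41.1°) = 163.4 m
rate = 163.4 m / 240 ka = 0.000681 m/yr = 0.681 m/kyr

0.681 m/kyr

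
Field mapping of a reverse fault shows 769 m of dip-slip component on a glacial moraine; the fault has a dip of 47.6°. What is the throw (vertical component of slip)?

throw = dip-slip × sin(dip) = 769 m × sin(47.6°) = 568 m

568 m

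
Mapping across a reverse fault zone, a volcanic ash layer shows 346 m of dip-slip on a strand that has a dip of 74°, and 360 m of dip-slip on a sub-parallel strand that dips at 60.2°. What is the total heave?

274 m

heave_A = 346 × cos(74°) = 95.37 m
heave_B = 360 × cos(60.2°) = 178.9 m
total = 95.37 + 178.9 = 274 m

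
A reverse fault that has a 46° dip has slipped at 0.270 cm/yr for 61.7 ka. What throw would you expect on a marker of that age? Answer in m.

dip-slip = rate × time = 0.270 cm/yr × 61.7 ka = 166.6 m
throw = dip-slip × sin(dip) = 166.6 × sin(46°) = 120 m

120 m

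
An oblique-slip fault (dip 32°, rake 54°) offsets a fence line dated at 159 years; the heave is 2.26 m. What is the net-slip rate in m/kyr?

20.7 m/kyr

dip-slip = heave / cos(dip) = 2.26 / cos(32°) = 2.665 m
net slip = dip-slip / sin(rake) = 2.665 / sin(54°) = 3.294 m
rate = 3.294 m / 159 years = 0.0207 m/yr = 20.7 m/kyr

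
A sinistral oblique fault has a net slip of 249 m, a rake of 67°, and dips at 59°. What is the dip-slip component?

229 m

dip-slip = net slip × sin(rake) = 249 m × sin(67°) = 229 m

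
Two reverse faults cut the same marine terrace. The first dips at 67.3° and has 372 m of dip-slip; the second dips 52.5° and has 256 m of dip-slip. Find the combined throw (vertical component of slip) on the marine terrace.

546 m

throw_A = 372 × sin(67.3°) = 343.2 m
throw_B = 256 × sin(52.5°) = 203.1 m
total = 343.2 + 203.1 = 546 m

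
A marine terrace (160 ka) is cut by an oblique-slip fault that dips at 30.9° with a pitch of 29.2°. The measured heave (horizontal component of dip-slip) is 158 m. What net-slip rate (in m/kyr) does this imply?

dip-slip = heave / cos(dip) = 158 / cos(30.9°) = 184.1 m
net slip = dip-slip / sin(rake) = 184.1 / sin(29.2°) = 377.4 m
rate = 377.4 m / 160 ka = 0.00236 m/yr = 2.36 m/kyr

2.36 m/kyr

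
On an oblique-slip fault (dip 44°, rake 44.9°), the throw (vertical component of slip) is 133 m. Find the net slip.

dip-slip = throw / sin(dip) = 133 / sin(44°) = 191.5 m
net slip = dip-slip / sin(rake) = 191.5 / sin(44.9°) = 271 m

271 m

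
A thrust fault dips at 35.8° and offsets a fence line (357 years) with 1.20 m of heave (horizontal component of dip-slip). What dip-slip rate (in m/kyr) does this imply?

dip-slip = heave / cos(dip) = 1.20 m / cos(35.8°) = 1.480 m
rate = 1.480 m / 357 years = 0.00414 m/yr = 4.14 m/kyr

4.14 m/kyr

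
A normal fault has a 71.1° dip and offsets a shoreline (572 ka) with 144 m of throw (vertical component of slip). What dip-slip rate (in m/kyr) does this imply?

dip-slip = throw / sin(dip) = 144 m / sin(71.1°) = 152.2 m
rate = 152.2 m / 572 ka = 0.000266 m/yr = 0.266 m/kyr

0.266 m/kyr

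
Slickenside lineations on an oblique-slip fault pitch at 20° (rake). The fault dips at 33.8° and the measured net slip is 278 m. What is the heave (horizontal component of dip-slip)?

dip-slip = net slip × sin(rake) = 278 m × sin(20°) = 95.08 m
heave = dip-slip × cos(dip) = 95.08 × cos(33.8°) = 79 m

79 m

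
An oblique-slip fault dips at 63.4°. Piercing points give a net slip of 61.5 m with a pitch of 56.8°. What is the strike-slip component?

strike-slip = net slip × cos(rake) = 61.5 m × cos(56.8°) = 33.7 m

33.7 m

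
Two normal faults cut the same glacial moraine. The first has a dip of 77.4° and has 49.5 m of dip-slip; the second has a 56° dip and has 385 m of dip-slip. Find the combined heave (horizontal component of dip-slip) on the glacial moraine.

heave_A = 49.5 × cos(77.4°) = 10.80 m
heave_B = 385 × cos(56°) = 215.3 m
total = 10.80 + 215.3 = 226 m

226 m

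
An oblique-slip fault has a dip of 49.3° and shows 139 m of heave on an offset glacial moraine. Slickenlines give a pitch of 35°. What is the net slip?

dip-slip = heave / cos(dip) = 139 / cos(49.3°) = 213.2 m
net slip = dip-slip / sin(rake) = 213.2 / sin(35°) = 372 m

372 m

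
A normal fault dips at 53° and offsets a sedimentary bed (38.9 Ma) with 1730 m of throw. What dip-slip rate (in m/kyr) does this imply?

0.0557 m/kyr

dip-slip = throw / sin(dip) = 1730 m / sin(53°) = 2166 m
rate = 2166 m / 38.9 Ma = 0.0000557 m/yr = 0.0557 m/kyr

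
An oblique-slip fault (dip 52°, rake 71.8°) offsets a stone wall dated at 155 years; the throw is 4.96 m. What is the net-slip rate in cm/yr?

4.27 cm/yr

dip-slip = throw / sin(dip) = 4.96 / sin(52°) = 6.294 m
net slip = dip-slip / sin(rake) = 6.294 / sin(71.8°) = 6.626 m
rate = 6.626 m / 155 years = 0.0427 m/yr = 4.27 cm/yr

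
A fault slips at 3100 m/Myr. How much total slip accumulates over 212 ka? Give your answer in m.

slip = rate × time = 3100 m/Myr × 212 ka = 657 m

657 m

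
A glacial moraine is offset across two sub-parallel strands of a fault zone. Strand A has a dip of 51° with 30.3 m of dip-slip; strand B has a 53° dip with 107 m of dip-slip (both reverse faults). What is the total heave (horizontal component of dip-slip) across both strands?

heave_A = 30.3 × cos(51°) = 19.07 m
heave_B = 107 × cos(53°) = 64.39 m
total = 19.07 + 64.39 = 83.5 m

83.5 m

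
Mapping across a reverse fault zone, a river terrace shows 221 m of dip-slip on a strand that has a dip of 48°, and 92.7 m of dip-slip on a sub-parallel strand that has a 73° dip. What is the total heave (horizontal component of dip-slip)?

175 m

heave_A = 221 × cos(48°) = 147.9 m
heave_B = 92.7 × cos(73°) = 27.10 m
total = 147.9 + 27.10 = 175 m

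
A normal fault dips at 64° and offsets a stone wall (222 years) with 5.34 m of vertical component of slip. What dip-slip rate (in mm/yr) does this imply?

dip-slip = throw / sin(dip) = 5.34 m / sin(64°) = 5.941 m
rate = 5.941 m / 222 years = 0.0268 m/yr = 26.8 mm/yr

26.8 mm/yr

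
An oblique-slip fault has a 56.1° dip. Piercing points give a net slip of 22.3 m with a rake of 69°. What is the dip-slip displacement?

20.8 m

dip-slip = net slip × sin(rake) = 22.3 m × sin(69°) = 20.8 m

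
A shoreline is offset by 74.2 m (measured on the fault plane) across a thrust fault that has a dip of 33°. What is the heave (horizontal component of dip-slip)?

heave = dip-slip × cos(dip) = 74.2 m × cos(33°) = 62.2 m

62.2 m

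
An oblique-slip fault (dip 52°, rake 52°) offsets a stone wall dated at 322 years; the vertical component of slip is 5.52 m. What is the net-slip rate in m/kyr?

27.6 m/kyr

dip-slip = throw / sin(dip) = 5.52 / sin(52°) = 7.005 m
net slip = dip-slip / sin(rake) = 7.005 / sin(52°) = 8.889 m
rate = 8.889 m / 322 years = 0.0276 m/yr = 27.6 m/kyr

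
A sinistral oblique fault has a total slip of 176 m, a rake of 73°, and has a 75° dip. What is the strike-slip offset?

51.5 m

strike-slip = net slip × cos(rake) = 176 m × cos(73°) = 51.5 m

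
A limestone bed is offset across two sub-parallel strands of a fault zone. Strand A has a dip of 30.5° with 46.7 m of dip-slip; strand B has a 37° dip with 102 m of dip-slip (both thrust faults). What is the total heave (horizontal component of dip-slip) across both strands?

122 m

heave_A = 46.7 × cos(30.5°) = 40.24 m
heave_B = 102 × cos(37°) = 81.46 m
total = 40.24 + 81.46 = 122 m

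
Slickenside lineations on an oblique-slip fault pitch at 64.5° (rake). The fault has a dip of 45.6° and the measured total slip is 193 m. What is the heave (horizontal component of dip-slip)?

122 m

dip-slip = net slip × sin(rake) = 193 m × sin(64.5°) = 174.2 m
heave = dip-slip × cos(dip) = 174.2 × cos(45.6°) = 122 m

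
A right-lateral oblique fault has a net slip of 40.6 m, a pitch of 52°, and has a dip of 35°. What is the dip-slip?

32 m

dip-slip = net slip × sin(rake) = 40.6 m × sin(52°) = 32 m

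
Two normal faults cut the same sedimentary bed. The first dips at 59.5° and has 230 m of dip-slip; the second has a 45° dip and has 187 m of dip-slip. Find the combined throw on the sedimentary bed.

throw_A = 230 × sin(59.5°) = 198.2 m
throw_B = 187 × sin(45°) = 132.2 m
total = 198.2 + 132.2 = 330 m

330 m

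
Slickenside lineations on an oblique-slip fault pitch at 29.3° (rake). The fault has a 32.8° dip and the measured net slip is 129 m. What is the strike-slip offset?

strike-slip = net slip × cos(rake) = 129 m × cos(29.3°) = 112 m

112 m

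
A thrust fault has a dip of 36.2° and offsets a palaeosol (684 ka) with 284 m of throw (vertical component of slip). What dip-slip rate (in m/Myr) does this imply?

dip-slip = throw / sin(dip) = 284 m / sin(36.2°) = 480.9 m
rate = 480.9 m / 684 ka = 0.000703 m/yr = 703 m/Myr

703 m/Myr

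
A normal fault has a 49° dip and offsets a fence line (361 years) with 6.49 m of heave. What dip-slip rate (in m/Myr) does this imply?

27400 m/Myr

dip-slip = heave / cos(dip) = 6.49 m / cos(49°) = 9.892 m
rate = 9.892 m / 361 years = 0.0274 m/yr = 27400 m/Myr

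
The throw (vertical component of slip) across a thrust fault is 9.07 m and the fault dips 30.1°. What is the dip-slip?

dip-slip = throw / sin(dip) = 9.07 / sin(30.1°) = 18.1 m

18.1 m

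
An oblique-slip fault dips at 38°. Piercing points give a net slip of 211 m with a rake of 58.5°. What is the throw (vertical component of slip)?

111 m

dip-slip = net slip × sin(rake) = 211 m × sin(58.5°) = 179.9 m
throw = dip-slip × sin(dip) = 179.9 × sin(38°) = 111 m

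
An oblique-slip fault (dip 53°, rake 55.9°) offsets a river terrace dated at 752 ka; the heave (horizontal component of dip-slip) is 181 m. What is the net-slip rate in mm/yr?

0.483 mm/yr

dip-slip = heave / cos(dip) = 181 / cos(53°) = 300.8 m
net slip = dip-slip / sin(rake) = 300.8 / sin(55.9°) = 363.2 m
rate = 363.2 m / 752 ka = 0.000483 m/yr = 0.483 mm/yr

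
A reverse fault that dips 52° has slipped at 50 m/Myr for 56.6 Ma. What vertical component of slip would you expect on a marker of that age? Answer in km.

dip-slip = rate × time = 50 m/Myr × 56.6 Ma = 2830 m
throw = dip-slip × sin(dip) = 2830 × sin(52°) = 2230 m = 2.23 km

2.23 km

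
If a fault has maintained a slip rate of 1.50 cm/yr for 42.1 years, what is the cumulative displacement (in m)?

0.631 m

slip = rate × time = 1.50 cm/yr × 42.1 years = 0.631 m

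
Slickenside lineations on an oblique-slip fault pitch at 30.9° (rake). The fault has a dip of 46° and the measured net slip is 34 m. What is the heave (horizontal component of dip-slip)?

dip-slip = net slip × sin(rake) = 34 m × sin(30.9°) = 17.46 m
heave = dip-slip × cos(dip) = 17.46 × cos(46°) = 12.1 m

12.1 m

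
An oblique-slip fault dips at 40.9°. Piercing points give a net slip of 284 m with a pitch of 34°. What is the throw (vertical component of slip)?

dip-slip = net slip × sin(rake) = 284 m × sin(34°) = 158.8 m
throw = dip-slip × sin(dip) = 158.8 × sin(40.9°) = 104 m

104 m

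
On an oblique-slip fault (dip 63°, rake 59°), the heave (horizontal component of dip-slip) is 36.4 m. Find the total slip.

dip-slip = heave / cos(dip) = 36.4 / cos(63°) = 80.18 m
net slip = dip-slip / sin(rake) = 80.18 / sin(59°) = 93.5 m

93.5 m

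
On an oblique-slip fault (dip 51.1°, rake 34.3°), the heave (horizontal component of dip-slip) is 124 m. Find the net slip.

350 m

dip-slip = heave / cos(dip) = 124 / cos(51.1°) = 197.5 m
net slip = dip-slip / sin(rake) = 197.5 / sin(34.3°) = 350 m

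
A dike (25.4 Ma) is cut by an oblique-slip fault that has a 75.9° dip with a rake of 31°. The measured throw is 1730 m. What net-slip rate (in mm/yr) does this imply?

dip-slip = throw / sin(dip) = 1730 / sin(75.9°) = 1784 m
net slip = dip-slip / sin(rake) = 1784 / sin(31°) = 3463 m
rate = 3463 m / 25.4 Ma = 0.000136 m/yr = 0.136 mm/yr

0.136 mm/yr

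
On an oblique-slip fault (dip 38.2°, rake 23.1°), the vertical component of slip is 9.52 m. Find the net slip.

39.2 m

dip-slip = throw / sin(dip) = 9.52 / sin(38.2°) = 15.39 m
net slip = dip-slip / sin(rake) = 15.39 / sin(23.1°) = 39.2 m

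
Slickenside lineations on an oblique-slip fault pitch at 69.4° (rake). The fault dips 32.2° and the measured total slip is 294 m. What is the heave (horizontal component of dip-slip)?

dip-slip = net slip × sin(rake) = 294 m × sin(69.4°) = 275.2 m
heave = dip-slip × cos(dip) = 275.2 × cos(32.2°) = 233 m

233 m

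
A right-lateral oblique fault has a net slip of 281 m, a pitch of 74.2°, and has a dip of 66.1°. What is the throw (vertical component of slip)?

dip-slip = net slip × sin(rake) = 281 m × sin(74.2°) = 270.4 m
throw = dip-slip × sin(dip) = 270.4 × sin(66.1°) = 247 m

247 m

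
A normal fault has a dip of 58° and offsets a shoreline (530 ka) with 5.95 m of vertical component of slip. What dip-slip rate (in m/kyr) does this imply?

dip-slip = throw / sin(dip) = 5.95 m / sin(58°) = 7.016 m
rate = 7.016 m / 530 ka = 0.0000132 m/yr = 0.0132 m/kyr

0.0132 m/kyr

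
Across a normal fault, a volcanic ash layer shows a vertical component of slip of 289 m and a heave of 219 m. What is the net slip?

363 m

net slip = √(throw² + heave²) = √(289² + 219²) = 363 m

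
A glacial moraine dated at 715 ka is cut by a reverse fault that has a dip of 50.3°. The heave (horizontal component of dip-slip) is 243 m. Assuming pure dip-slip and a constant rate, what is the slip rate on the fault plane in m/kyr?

0.532 m/kyr

dip-slip = heave / cos(dip) = 243 m / cos(50.3°) = 380.4 m
rate = 380.4 m / 715 ka = 0.000532 m/yr = 0.532 m/kyr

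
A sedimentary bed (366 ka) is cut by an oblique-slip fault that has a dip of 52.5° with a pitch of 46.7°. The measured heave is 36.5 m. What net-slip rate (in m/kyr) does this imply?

dip-slip = heave / cos(dip) = 36.5 / cos(52.5°) = 59.96 m
net slip = dip-slip / sin(rake) = 59.96 / sin(46.7°) = 82.39 m
rate = 82.39 m / 366 ka = 0.000225 m/yr = 0.225 m/kyr

0.225 m/kyr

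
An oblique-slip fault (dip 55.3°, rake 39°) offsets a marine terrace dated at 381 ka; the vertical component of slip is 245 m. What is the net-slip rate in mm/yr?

dip-slip = throw / sin(dip) = 245 / sin(55.3°) = 298 m
net slip = dip-slip / sin(rake) = 298 / sin(39°) = 473.5 m
rate = 473.5 m / 381 ka = 0.00124 m/yr = 1.24 mm/yr

1.24 mm/yr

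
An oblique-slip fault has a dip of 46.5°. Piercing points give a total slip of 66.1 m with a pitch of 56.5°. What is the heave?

37.9 m

dip-slip = net slip × sin(rake) = 66.1 m × sin(56.5°) = 55.12 m
heave = dip-slip × cos(dip) = 55.12 × cos(46.5°) = 37.9 m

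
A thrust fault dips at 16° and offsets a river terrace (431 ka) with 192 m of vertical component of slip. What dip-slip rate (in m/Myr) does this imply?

dip-slip = throw / sin(dip) = 192 m / sin(16°) = 696.6 m
rate = 696.6 m / 431 ka = 0.00162 m/yr = 1620 m/Myr

1620 m/Myr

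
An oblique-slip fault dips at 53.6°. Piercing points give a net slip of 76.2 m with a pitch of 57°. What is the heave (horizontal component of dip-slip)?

dip-slip = net slip × sin(rake) = 76.2 m × sin(57°) = 63.91 m
heave = dip-slip × cos(dip) = 63.91 × cos(53.6°) = 37.9 m

37.9 m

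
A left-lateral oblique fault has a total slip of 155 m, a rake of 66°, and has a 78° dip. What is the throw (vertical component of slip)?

dip-slip = net slip × sin(rake) = 155 m × sin(66°) = 141.6 m
throw = dip-slip × sin(dip) = 141.6 × sin(78°) = 139 m

139 m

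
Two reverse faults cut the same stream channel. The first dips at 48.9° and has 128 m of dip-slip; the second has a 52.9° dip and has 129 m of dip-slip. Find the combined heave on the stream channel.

162 m

heave_A = 128 × cos(48.9°) = 84.14 m
heave_B = 129 × cos(52.9°) = 77.81 m
total = 84.14 + 77.81 = 162 m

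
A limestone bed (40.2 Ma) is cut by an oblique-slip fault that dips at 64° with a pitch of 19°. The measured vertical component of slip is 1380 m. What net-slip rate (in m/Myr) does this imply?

117 m/Myr

dip-slip = throw / sin(dip) = 1380 / sin(64°) = 1535 m
net slip = dip-slip / sin(rake) = 1535 / sin(19°) = 4716 m
rate = 4716 m / 40.2 Ma = 0.000117 m/yr = 117 m/Myr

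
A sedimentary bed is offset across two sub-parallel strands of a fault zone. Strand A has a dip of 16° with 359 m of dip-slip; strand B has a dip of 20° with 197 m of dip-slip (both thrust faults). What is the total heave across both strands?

530 m

heave_A = 359 × cos(16°) = 345.1 m
heave_B = 197 × cos(20°) = 185.1 m
total = 345.1 + 185.1 = 530 m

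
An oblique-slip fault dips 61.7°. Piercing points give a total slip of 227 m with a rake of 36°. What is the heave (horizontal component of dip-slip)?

63.3 m

dip-slip = net slip × sin(rake) = 227 m × sin(36°) = 133.4 m
heave = dip-slip × cos(dip) = 133.4 × cos(61.7°) = 63.3 m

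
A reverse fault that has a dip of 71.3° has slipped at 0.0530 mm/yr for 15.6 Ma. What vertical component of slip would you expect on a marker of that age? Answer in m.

dip-slip = rate × time = 0.0530 mm/yr × 15.6 Ma = 826.8 m
throw = dip-slip × sin(dip) = 826.8 × sin(71.3°) = 783 m

783 m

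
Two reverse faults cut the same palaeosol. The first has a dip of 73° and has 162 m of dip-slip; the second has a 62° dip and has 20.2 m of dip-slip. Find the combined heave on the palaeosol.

56.8 m

heave_A = 162 × cos(73°) = 47.36 m
heave_B = 20.2 × cos(62°) = 9.483 m
total = 47.36 + 9.483 = 56.8 m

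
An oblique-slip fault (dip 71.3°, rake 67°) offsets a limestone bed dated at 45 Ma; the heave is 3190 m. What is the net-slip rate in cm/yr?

0.0240 cm/yr

dip-slip = heave / cos(dip) = 3190 / cos(71.3°) = 9950 m
net slip = dip-slip / sin(rake) = 9950 / sin(67°) = 10810 m
rate = 10810 m / 45 Ma = 0.000240 m/yr = 0.0240 cm/yr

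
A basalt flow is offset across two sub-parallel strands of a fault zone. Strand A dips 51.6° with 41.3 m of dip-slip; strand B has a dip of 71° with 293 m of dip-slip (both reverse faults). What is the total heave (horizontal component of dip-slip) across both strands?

heave_A = 41.3 × cos(51.6°) = 25.65 m
heave_B = 293 × cos(71°) = 95.39 m
total = 25.65 + 95.39 = 121 m

121 m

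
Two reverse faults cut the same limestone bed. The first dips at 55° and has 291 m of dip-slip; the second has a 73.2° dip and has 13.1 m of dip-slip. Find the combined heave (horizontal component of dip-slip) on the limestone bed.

171 m

heave_A = 291 × cos(55°) = 166.9 m
heave_B = 13.1 × cos(73.2°) = 3.786 m
total = 166.9 + 3.786 = 171 m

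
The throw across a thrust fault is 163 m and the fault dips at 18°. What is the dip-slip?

dip-slip = throw / sin(dip) = 163 / sin(18°) = 527 m

527 m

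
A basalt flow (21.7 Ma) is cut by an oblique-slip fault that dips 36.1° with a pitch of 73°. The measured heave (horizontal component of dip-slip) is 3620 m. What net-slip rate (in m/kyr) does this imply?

0.216 m/kyr

dip-slip = heave / cos(dip) = 3620 / cos(36.1°) = 4480 m
net slip = dip-slip / sin(rake) = 4480 / sin(73°) = 4685 m
rate = 4685 m / 21.7 Ma = 0.000216 m/yr = 0.216 m/kyr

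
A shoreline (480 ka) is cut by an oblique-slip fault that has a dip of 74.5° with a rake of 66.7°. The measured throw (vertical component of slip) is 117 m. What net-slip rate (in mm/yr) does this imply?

0.275 mm/yr

dip-slip = throw / sin(dip) = 117 / sin(74.5°) = 121.4 m
net slip = dip-slip / sin(rake) = 121.4 / sin(66.7°) = 132.2 m
rate = 132.2 m / 480 ka = 0.000275 m/yr = 0.275 mm/yr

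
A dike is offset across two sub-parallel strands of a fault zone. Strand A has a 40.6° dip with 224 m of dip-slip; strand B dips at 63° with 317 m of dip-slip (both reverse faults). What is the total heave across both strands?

heave_A = 224 × cos(40.6°) = 170.1 m
heave_B = 317 × cos(63°) = 143.9 m
total = 170.1 + 143.9 = 314 m

314 m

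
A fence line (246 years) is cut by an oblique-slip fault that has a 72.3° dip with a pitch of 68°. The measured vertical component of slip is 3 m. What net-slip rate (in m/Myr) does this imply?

dip-slip = throw / sin(dip) = 3 / sin(72.3°) = 3.149 m
net slip = dip-slip / sin(rake) = 3.149 / sin(68°) = 3.396 m
rate = 3.396 m / 246 years = 0.0138 m/yr = 13800 m/Myr

13800 m/Myr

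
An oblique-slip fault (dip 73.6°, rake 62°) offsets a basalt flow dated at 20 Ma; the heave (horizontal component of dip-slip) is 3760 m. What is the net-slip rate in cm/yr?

dip-slip = heave / cos(dip) = 3760 / cos(73.6°) = 13320 m
net slip = dip-slip / sin(rake) = 13320 / sin(62°) = 15080 m
rate = 15080 m / 20 Ma = 0.000754 m/yr = 0.0754 cm/yr

0.0754 cm/yr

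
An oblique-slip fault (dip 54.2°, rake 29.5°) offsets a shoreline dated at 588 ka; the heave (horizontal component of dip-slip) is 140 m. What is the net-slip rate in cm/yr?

0.0827 cm/yr

dip-slip = heave / cos(dip) = 140 / cos(54.2°) = 239.3 m
net slip = dip-slip / sin(rake) = 239.3 / sin(29.5°) = 486 m
rate = 486 m / 588 ka = 0.000827 m/yr = 0.0827 cm/yr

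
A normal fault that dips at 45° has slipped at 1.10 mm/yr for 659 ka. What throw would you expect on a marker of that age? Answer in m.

513 m

dip-slip = rate × time = 1.10 mm/yr × 659 ka = 724.9 m
throw = dip-slip × sin(dip) = 724.9 × sin(45°) = 513 m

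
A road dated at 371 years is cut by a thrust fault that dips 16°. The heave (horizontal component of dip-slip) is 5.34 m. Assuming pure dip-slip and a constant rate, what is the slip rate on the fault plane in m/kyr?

15 m/kyr

dip-slip = heave / cos(dip) = 5.34 m / cos(16°) = 5.555 m
rate = 5.555 m / 371 years = 0.0150 m/yr = 15 m/kyr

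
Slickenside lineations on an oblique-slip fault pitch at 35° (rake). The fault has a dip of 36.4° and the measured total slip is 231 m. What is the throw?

dip-slip = net slip × sin(rake) = 231 m × sin(35°) = 132.5 m
throw = dip-slip × sin(dip) = 132.5 × sin(36.4°) = 78.6 m

78.6 m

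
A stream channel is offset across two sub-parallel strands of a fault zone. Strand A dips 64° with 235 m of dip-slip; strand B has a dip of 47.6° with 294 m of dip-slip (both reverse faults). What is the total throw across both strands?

throw_A = 235 × sin(64°) = 211.2 m
throw_B = 294 × sin(47.6°) = 217.1 m
total = 211.2 + 217.1 = 428 m

428 m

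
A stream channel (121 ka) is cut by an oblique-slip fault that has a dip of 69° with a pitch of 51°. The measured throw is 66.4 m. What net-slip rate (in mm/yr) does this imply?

dip-slip = throw / sin(dip) = 66.4 / sin(69°) = 71.12 m
net slip = dip-slip / sin(rake) = 71.12 / sin(51°) = 91.52 m
rate = 91.52 m / 121 ka = 0.000756 m/yr = 0.756 mm/yr

0.756 mm/yr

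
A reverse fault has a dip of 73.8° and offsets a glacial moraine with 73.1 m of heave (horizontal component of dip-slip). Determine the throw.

throw = heave × tan(dip) = 73.1 × tan(73.8°) = 252 m

252 m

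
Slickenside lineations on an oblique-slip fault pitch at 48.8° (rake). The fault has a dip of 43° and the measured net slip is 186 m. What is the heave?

102 m

dip-slip = net slip × sin(rake) = 186 m × sin(48.8°) = 139.9 m
heave = dip-slip × cos(dip) = 139.9 × cos(43°) = 102 m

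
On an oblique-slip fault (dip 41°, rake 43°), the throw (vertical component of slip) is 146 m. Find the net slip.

326 m

dip-slip = throw / sin(dip) = 146 / sin(41°) = 222.5 m
net slip = dip-slip / sin(rake) = 222.5 / sin(43°) = 326 m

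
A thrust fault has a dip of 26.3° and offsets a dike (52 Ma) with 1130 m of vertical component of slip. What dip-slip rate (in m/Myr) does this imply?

49 m/Myr

dip-slip = throw / sin(dip) = 1130 m / sin(26.3°) = 2550 m
rate = 2550 m / 52 Ma = 0.0000490 m/yr = 49 m/Myr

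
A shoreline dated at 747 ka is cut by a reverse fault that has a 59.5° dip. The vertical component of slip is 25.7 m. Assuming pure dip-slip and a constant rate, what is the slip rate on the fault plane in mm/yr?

0.0399 mm/yr

dip-slip = throw / sin(dip) = 25.7 m / sin(59.5°) = 29.83 m
rate = 29.83 m / 747 ka = 0.0000399 m/yr = 0.0399 mm/yr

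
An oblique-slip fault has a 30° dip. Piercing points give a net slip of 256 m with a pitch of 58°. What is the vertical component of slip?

109 m

dip-slip = net slip × sin(rake) = 256 m × sin(58°) = 217.1 m
throw = dip-slip × sin(dip) = 217.1 × sin(30°) = 109 m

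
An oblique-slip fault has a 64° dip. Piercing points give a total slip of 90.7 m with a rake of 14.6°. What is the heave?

dip-slip = net slip × sin(rake) = 90.7 m × sin(14.6°) = 22.86 m
heave = dip-slip × cos(dip) = 22.86 × cos(64°) = 10 m

10 m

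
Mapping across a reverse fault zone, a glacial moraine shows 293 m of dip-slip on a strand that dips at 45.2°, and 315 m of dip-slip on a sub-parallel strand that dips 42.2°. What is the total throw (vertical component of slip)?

throw_A = 293 × sin(45.2°) = 207.9 m
throw_B = 315 × sin(42.2°) = 211.6 m
total = 207.9 + 211.6 = 419 m

419 m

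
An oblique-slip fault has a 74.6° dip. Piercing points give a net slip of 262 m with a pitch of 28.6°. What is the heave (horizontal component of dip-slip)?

dip-slip = net slip × sin(rake) = 262 m × sin(28.6°) = 125.4 m
heave = dip-slip × cos(dip) = 125.4 × cos(74.6°) = 33.3 m

33.3 m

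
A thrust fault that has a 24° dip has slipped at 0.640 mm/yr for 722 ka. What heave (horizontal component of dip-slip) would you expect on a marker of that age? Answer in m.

dip-slip = rate × time = 0.640 mm/yr × 722 ka = 462.1 m
heave = dip-slip × cos(dip) = 462.1 × cos(24°) = 422 m

422 m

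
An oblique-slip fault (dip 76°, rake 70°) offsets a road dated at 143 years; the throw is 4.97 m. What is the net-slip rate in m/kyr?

38.1 m/kyr

dip-slip = throw / sin(dip) = 4.97 / sin(76°) = 5.122 m
net slip = dip-slip / sin(rake) = 5.122 / sin(70°) = 5.451 m
rate = 5.451 m / 143 years = 0.0381 m/yr = 38.1 m/kyr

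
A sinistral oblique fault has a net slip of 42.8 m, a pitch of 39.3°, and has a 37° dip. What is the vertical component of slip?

16.3 m

dip-slip = net slip × sin(rake) = 42.8 m × sin(39.3°) = 27.11 m
throw = dip-slip × sin(dip) = 27.11 × sin(37°) = 16.3 m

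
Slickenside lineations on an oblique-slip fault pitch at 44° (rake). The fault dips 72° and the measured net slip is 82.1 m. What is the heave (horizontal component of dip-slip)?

dip-slip = net slip × sin(rake) = 82.1 m × sin(44°) = 57.03 m
heave = dip-slip × cos(dip) = 57.03 × cos(72°) = 17.6 m

17.6 m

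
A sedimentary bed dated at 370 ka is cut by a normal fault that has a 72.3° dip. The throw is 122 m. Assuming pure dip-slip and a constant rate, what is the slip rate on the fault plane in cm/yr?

0.0346 cm/yr

dip-slip = throw / sin(dip) = 122 m / sin(72.3°) = 128.1 m
rate = 128.1 m / 370 ka = 0.000346 m/yr = 0.0346 cm/yr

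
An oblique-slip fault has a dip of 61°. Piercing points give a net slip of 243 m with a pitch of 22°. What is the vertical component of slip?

79.6 m

dip-slip = net slip × sin(rake) = 243 m × sin(22°) = 91.03 m
throw = dip-slip × sin(dip) = 91.03 × sin(61°) = 79.6 m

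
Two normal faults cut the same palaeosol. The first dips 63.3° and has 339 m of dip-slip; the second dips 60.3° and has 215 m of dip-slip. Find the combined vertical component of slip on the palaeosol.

throw_A = 339 × sin(63.3°) = 302.9 m
throw_B = 215 × sin(60.3°) = 186.8 m
total = 302.9 + 186.8 = 490 m

490 m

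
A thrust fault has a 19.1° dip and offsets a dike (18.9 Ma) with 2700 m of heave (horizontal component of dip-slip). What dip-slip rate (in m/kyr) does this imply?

dip-slip = heave / cos(dip) = 2700 m / cos(19.1°) = 2857 m
rate = 2857 m / 18.9 Ma = 0.000151 m/yr = 0.151 m/kyr

0.151 m/kyr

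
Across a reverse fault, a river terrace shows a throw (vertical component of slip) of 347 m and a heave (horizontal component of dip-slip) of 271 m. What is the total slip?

net slip = √(throw² + heave²) = √(347² + 271²) = 440 m

440 m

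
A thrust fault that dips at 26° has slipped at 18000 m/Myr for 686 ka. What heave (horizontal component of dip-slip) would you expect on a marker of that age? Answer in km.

dip-slip = rate × time = 18000 m/Myr × 686 ka = 12350 m
heave = dip-slip × cos(dip) = 12350 × cos(26°) = 11100 m = 11.1 km

11.1 km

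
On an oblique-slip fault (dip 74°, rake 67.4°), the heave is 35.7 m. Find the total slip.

140 m

dip-slip = heave / cos(dip) = 35.7 / cos(74°) = 129.5 m
net slip = dip-slip / sin(rake) = 129.5 / sin(67.4°) = 140 m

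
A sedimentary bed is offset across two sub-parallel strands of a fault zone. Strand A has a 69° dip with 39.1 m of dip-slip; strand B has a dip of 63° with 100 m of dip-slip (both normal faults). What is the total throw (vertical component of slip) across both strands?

126 m

throw_A = 39.1 × sin(69°) = 36.50 m
throw_B = 100 × sin(63°) = 89.10 m
total = 36.50 + 89.10 = 126 m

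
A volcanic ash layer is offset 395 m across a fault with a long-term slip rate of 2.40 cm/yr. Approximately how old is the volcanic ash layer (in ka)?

age = offset / rate = 395 m / (2.40 cm/yr) = 16500 yr = 16.5 ka

16.5 ka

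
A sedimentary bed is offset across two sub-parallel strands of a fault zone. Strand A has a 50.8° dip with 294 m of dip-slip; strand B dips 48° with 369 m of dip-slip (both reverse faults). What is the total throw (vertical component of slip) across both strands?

throw_A = 294 × sin(50.8°) = 227.8 m
throw_B = 369 × sin(48°) = 274.2 m
total = 227.8 + 274.2 = 502 m

502 m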